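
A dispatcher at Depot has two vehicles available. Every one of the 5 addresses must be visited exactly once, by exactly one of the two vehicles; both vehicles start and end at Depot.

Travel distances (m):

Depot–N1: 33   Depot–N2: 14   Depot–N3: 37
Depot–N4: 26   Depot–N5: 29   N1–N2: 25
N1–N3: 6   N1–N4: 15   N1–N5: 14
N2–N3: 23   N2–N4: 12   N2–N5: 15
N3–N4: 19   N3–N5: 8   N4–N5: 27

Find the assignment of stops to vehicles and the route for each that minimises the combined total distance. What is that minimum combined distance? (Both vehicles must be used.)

There are 2^4 − 1 = 15 ways to divide the 5 stops into two non-empty groups. For each, the best each vehicle can do is its own shortest tour through its group:
  {N1} + {N2, N3, N4, N5}: 66 + 82 = 148
  {N2} + {N1, N3, N4, N5}: 28 + 84 = 112
  {N1, N2} + {N3, N4, N5}: 72 + 82 = 154
  {N3} + {N1, N2, N4, N5}: 74 + 84 = 158
  {N1, N3} + {N2, N4, N5}: 76 + 82 = 158
  {N2, N3} + {N1, N4, N5}: 74 + 84 = 158
  … (15 splits in total)
Best: vehicle 1 Depot → N2 → Depot = 28; vehicle 2 Depot → N4 → N1 → N3 → N5 → Depot = 84; combined 112.

112 m — the smallest possible combined total.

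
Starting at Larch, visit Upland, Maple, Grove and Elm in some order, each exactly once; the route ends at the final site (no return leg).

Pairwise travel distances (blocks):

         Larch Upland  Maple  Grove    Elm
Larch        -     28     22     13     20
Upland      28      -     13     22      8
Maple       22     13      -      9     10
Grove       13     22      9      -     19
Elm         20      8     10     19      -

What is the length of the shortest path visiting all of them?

There are 4! = 24 possible orderings.
Larch→Upland→Maple→Grove→Elm: 28+13+9+19 = 69
Larch→Upland→Maple→Elm→Grove: 28+13+10+19 = 70
Larch→Upland→Grove→Maple→Elm: 28+22+9+10 = 69
Larch→Upland→Grove→Elm→Maple: 28+22+19+10 = 79
Larch→Upland→Elm→Maple→Grove: 28+8+10+9 = 55
Larch→Upland→Elm→Grove→Maple: 28+8+19+9 = 64
Larch→Maple→Upland→Grove→Elm: 22+13+22+19 = 76
Larch→Maple→Upland→Elm→Grove: 22+13+8+19 = 62
Larch→Maple→Grove→Upland→Elm: 22+9+22+8 = 61
Larch→Maple→Grove→Elm→Upland: 22+9+19+8 = 58
Larch→Maple→Elm→Upland→Grove: 22+10+8+22 = 62
Larch→Maple→Elm→Grove→Upland: 22+10+19+22 = 73
Larch→Grove→Upland→Maple→Elm: 13+22+13+10 = 58
Larch→Grove→Upland→Elm→Maple: 13+22+8+10 = 53
… (10 more)
Larch→Grove→Maple→Elm→Upland: 13+9+10+8 = 40  ← best
The minimum is 40.
One shortest path: Larch → Grove → Maple → Elm → Upland.

40 blocks — the minimum one-way total.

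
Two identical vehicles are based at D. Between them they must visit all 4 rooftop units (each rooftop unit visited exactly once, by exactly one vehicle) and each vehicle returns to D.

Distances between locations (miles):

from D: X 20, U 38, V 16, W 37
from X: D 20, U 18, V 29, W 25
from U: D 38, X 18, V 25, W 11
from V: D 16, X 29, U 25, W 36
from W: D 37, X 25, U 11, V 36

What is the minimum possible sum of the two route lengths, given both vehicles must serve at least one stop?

Check every non-empty split of the stops between the two vehicles; for each half take its own optimal tour:
  {X} + {U, V, W}: 40 + 89 = 129
  {U} + {X, V, W}: 76 + 97 = 173
  {X, U} + {V, W}: 76 + 89 = 165
  {V} + {X, U, W}: 32 + 86 = 118
  {X, V} + {U, W}: 65 + 86 = 151
  {U, V} + {X, W}: 79 + 82 = 161
  … (7 splits in total)
Best: vehicle 1 D → V → D = 32; vehicle 2 D → X → U → W → D = 86; combined 118.

118 miles — the smallest possible combined total.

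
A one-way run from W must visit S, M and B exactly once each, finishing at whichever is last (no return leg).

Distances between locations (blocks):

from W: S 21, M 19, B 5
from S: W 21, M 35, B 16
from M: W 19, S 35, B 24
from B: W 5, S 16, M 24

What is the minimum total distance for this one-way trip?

Shortest open route: 56 blocks.

There are 3! = 6 possible orderings.
W - S - M - B: 21+35+24 = 80
W - S - B - M: 21+16+24 = 61
W - M - S - B: 19+35+16 = 70
W - M - B - S: 19+24+16 = 59
W - B - S - M: 5+16+35 = 56
W - B - M - S: 5+24+35 = 64
The minimum is 56.
One shortest path: W → B → S → M.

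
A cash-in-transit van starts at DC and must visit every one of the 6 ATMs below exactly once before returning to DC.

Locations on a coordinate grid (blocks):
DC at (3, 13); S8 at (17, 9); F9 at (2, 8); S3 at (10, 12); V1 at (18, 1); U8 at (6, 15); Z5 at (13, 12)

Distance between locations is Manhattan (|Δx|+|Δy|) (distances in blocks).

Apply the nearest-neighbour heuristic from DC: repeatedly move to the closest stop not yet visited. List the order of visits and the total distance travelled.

At DC the remaining stops are U8 5, F9 6, S3 8, Z5 11, S8 18, V1 27; go to U8.
At U8 the remaining stops are S3 7, Z5 10, F9 11, S8 17, V1 26; go to S3.
At S3 the remaining stops are Z5 3, S8 10, F9 12, V1 19; go to Z5.
At Z5 the remaining stops are S8 7, F9 15, V1 16; go to S8.
At S8 the remaining stops are V1 9, F9 16; go to V1.
At V1 the remaining stops are F9 23; go to F9.
Return F9→DC: 6.
Total = 5 + 7 + 3 + 7 + 9 + 23 + 6 = 60.

Nearest-neighbour total = 60 blocks; route DC → U8 → S3 → Z5 → S8 → V1 → F9 → DC.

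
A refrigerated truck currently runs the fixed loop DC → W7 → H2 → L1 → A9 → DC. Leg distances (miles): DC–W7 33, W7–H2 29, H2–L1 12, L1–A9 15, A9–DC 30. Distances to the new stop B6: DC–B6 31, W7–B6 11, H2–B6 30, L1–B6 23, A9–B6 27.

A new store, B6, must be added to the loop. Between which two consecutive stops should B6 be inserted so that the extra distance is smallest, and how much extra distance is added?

Insertion cost between consecutive stops i–j is d(i,B6) + d(B6,j) − d(i,j):
  between DC and W7: 31 + 11 − 33 = 9
  between W7 and H2: 11 + 30 − 29 = 12
  between H2 and L1: 30 + 23 − 12 = 41
  between L1 and A9: 23 + 27 − 15 = 35
  between A9 and DC: 27 + 31 − 30 = 28
Cheapest insertion is between DC and W7, adding 9.
New total = 119 + 9 = 128.

Minimum extra distance: 9 miles, inserting B6 between DC and W7.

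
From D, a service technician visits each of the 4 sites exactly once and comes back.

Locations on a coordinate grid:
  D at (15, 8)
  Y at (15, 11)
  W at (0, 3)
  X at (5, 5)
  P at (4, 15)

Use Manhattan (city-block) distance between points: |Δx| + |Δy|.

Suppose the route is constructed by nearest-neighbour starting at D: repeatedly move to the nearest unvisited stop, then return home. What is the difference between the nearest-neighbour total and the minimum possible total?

From D: Y=3, X=13, P=18, W=20 → choose Y (3).
From Y: P=15, X=16, W=23 → choose P (15).
From P: X=11, W=16 → choose X (11).
From X: W=7 → choose W (7).
NN route D → Y → P → X → W → D costs 56.
Optimal: D → Y → P → W → X → D costs 54 (by enumerating all 12 distinct tours).
Excess = 56 − 54 = 2.

2 longer than the optimal tour.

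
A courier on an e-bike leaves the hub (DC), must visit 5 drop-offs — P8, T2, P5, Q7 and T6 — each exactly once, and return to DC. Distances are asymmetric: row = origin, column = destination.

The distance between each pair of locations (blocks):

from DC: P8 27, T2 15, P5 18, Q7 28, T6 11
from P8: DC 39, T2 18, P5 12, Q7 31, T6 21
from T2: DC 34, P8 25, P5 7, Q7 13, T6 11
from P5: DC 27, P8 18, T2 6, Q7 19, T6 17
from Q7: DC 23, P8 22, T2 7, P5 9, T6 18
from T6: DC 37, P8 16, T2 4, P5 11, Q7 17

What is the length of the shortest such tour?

81 blocks — the shortest possible round trip.

DC→P8→T2→P5→Q7→T6→DC: 27+18+7+19+18+37 = 126
DC→P8→T2→P5→T6→Q7→DC: 27+18+7+17+17+23 = 109
DC→P8→T2→Q7→P5→T6→DC: 27+18+13+9+17+37 = 121
DC→P8→T2→Q7→T6→P5→DC: 27+18+13+18+11+27 = 114
DC→P8→T2→T6→P5→Q7→DC: 27+18+11+11+19+23 = 109
DC→P8→T2→T6→Q7→P5→DC: 27+18+11+17+9+27 = 109
DC→P8→P5→T2→Q7→T6→DC: 27+12+6+13+18+37 = 113
DC→P8→P5→T2→T6→Q7→DC: 27+12+6+11+17+23 = 96
DC→P8→P5→Q7→T2→T6→DC: 27+12+19+7+11+37 = 113
DC→P8→P5→Q7→T6→T2→DC: 27+12+19+18+4+34 = 114
DC→P8→P5→T6→T2→Q7→DC: 27+12+17+4+13+23 = 96
DC→P8→P5→T6→Q7→T2→DC: 27+12+17+17+7+34 = 114
DC→P8→Q7→T2→P5→T6→DC: 27+31+7+7+17+37 = 126
DC→P8→Q7→T2→T6→P5→DC: 27+31+7+11+11+27 = 114
… (106 more)
DC→T6→P8→P5→T2→Q7→DC: 11+16+12+6+13+23 = 81  ← best
The minimum is 81.
One optimal route: DC → T6 → P8 → P5 → T2 → Q7 → DC.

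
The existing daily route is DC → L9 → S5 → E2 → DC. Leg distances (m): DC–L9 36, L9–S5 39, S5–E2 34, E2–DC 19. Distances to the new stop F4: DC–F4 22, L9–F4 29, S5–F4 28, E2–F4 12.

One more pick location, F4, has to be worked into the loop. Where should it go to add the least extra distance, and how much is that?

Adding 6 m by placing F4 on the S5–E2 leg.

Insertion cost between consecutive stops i–j is d(i,F4) + d(F4,j) − d(i,j):
  between DC and L9: 22 + 29 − 36 = 15
  between L9 and S5: 29 + 28 − 39 = 18
  between S5 and E2: 28 + 12 − 34 = 6
  between E2 and DC: 12 + 22 − 19 = 15
Cheapest insertion is between S5 and E2, adding 6.
New total = 128 + 6 = 134.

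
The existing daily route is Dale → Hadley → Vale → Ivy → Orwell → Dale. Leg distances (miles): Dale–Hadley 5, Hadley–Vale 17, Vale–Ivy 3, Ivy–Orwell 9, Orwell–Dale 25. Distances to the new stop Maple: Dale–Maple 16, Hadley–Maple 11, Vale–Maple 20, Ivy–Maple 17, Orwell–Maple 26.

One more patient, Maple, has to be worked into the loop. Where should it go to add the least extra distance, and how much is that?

Minimum extra distance: 14 miles, inserting Maple between Hadley and Vale.

Insertion cost between consecutive stops i–j is d(i,Maple) + d(Maple,j) − d(i,j):
  between Dale and Hadley: 16 + 11 − 5 = 22
  between Hadley and Vale: 11 + 20 − 17 = 14
  between Vale and Ivy: 20 + 17 − 3 = 34
  between Ivy and Orwell: 17 + 26 − 9 = 34
  between Orwell and Dale: 26 + 16 − 25 = 17
Cheapest insertion is between Hadley and Vale, adding 14.
New total = 59 + 14 = 73.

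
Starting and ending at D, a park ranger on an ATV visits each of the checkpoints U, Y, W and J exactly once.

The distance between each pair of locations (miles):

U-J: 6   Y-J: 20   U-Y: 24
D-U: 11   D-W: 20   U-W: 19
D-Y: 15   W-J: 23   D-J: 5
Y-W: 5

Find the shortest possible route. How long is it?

There are 12 distinct closed tours to check (reversals are equivalent).
D→U→Y→W→J→D: 11+24+5+23+5 = 68
D→U→Y→J→W→D: 11+24+20+23+20 = 98
D→U→W→Y→J→D: 11+19+5+20+5 = 60
D→U→W→J→Y→D: 11+19+23+20+15 = 88
D→U→J→Y→W→D: 11+6+20+5+20 = 62
D→U→J→W→Y→D: 11+6+23+5+15 = 60
D→Y→U→W→J→D: 15+24+19+23+5 = 86
D→Y→U→J→W→D: 15+24+6+23+20 = 88
D→Y→W→U→J→D: 15+5+19+6+5 = 50
D→Y→J→U→W→D: 15+20+6+19+20 = 80
D→W→U→Y→J→D: 20+19+24+20+5 = 88
D→W→Y→U→J→D: 20+5+24+6+5 = 60
The minimum is 50.
One optimal route: D → Y → W → U → J → D (or its reverse).

Shortest round trip = 50 miles.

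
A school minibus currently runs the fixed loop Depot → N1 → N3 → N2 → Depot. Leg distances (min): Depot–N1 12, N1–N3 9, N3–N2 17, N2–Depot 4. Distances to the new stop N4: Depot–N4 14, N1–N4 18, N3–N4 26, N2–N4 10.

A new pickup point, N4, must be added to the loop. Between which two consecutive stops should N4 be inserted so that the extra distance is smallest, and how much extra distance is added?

Insertion cost between consecutive stops i–j is d(i,N4) + d(N4,j) − d(i,j):
  between Depot and N1: 14 + 18 − 12 = 20
  between N1 and N3: 18 + 26 − 9 = 35
  between N3 and N2: 26 + 10 − 17 = 19
  between N2 and Depot: 10 + 14 − 4 = 20
Cheapest insertion is between N3 and N2, adding 19.
New total = 42 + 19 = 61.

Minimum extra distance: 19 min, inserting N4 between N3 and N2.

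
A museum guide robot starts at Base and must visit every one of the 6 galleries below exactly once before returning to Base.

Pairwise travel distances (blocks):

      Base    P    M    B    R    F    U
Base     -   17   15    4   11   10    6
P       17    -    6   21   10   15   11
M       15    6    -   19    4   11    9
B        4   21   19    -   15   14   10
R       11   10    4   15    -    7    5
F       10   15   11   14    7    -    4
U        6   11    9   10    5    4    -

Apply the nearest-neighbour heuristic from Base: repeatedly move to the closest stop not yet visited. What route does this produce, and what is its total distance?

At Base the remaining stops are B 4, U 6, F 10, R 11, M 15, P 17; go to B.
At B the remaining stops are U 10, F 14, R 15, M 19, P 21; go to U.
At U the remaining stops are F 4, R 5, M 9, P 11; go to F.
At F the remaining stops are R 7, M 11, P 15; go to R.
At R the remaining stops are M 4, P 10; go to M.
At M the remaining stops are P 6; go to P.
Return P→Base: 17.
Total = 4 + 10 + 4 + 7 + 4 + 6 + 17 = 52.

Total distance 52 blocks via the nearest-neighbour route Base → B → U → F → R → M → P → Base.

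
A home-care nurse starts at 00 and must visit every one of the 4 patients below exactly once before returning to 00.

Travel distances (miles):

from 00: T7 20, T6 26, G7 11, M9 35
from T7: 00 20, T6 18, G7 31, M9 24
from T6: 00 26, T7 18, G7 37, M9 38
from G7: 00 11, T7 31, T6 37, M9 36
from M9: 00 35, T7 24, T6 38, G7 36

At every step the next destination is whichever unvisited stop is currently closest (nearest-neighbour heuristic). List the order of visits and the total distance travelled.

Total distance 133 miles via the nearest-neighbour route 00 → G7 → T7 → T6 → M9 → 00.

At 00 the remaining stops are G7 11, T7 20, T6 26, M9 35; go to G7.
At G7 the remaining stops are T7 31, M9 36, T6 37; go to T7.
At T7 the remaining stops are T6 18, M9 24; go to T6.
At T6 the remaining stops are M9 38; go to M9.
Return M9→00: 35.
Total = 11 + 31 + 18 + 38 + 35 = 133.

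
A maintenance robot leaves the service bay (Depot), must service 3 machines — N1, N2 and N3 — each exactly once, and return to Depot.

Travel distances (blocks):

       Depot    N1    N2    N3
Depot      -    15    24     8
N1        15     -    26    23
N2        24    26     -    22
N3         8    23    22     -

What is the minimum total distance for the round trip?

Shortest round trip = 71 blocks.

Depot-N1-N2-N3-Depot: 15+26+22+8 = 71
Depot-N1-N3-N2-Depot: 15+23+22+24 = 84
Depot-N2-N1-N3-Depot: 24+26+23+8 = 81
The minimum is 71.
One optimal route: Depot → N1 → N2 → N3 → Depot (or its reverse).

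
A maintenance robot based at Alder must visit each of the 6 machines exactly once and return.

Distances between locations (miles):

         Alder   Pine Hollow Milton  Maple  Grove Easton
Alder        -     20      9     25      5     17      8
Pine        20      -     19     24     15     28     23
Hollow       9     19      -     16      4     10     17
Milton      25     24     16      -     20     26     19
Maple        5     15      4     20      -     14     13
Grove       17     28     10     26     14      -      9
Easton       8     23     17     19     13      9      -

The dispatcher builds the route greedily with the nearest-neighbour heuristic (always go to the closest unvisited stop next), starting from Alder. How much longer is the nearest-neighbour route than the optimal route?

Alder: Maple=5, Easton=8, Hollow=9, Grove=17, Pine=20, Milton=25 ⇒ Maple
Maple: Hollow=4, Easton=13, Grove=14, Pine=15, Milton=20 ⇒ Hollow
Hollow: Grove=10, Milton=16, Easton=17, Pine=19 ⇒ Grove
Grove: Easton=9, Milton=26, Pine=28 ⇒ Easton
Easton: Milton=19, Pine=23 ⇒ Milton
Milton: Pine=24 ⇒ Pine
NN route Alder → Maple → Hollow → Grove → Easton → Milton → Pine → Alder costs 91.
Optimal: Alder → Maple → Pine → Milton → Hollow → Grove → Easton → Alder costs 87 (by enumerating all 360 distinct tours).
Excess = 91 − 87 = 4.

4 miles longer than the optimal tour.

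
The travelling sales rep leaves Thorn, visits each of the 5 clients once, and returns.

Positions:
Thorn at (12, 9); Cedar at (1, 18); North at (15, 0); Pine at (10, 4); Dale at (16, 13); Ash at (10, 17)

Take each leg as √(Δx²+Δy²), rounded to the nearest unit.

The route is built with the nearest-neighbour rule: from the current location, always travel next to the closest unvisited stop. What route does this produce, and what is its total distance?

Nearest-neighbour total = 54; route Thorn → Pine → North → Dale → Ash → Cedar → Thorn.

Thorn → [Pine:5 / Dale:6 / Ash:8 / North:9 / Cedar:14] → Pine (5)
Pine → [North:6 / Dale:11 / Ash:13 / Cedar:17] → North (6)
North → [Dale:13 / Ash:18 / Cedar:23] → Dale (13)
Dale → [Ash:7 / Cedar:16] → Ash (7)
Ash → [Cedar:9] → Cedar (9)
Return Cedar→Thorn: 14.
Total = 5 + 6 + 13 + 7 + 9 + 14 = 54.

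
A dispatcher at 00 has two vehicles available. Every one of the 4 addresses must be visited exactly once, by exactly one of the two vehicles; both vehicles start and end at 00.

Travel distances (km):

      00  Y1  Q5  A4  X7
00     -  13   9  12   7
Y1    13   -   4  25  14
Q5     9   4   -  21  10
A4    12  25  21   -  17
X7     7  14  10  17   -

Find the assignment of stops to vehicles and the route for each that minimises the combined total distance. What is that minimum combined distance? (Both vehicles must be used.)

Minimum combined distance: 58 km.

Check every non-empty split of the stops between the two vehicles; for each half take its own optimal tour:
  {Y1} + {Q5, A4, X7}: 26 + 48 = 74
  {Q5} + {Y1, A4, X7}: 18 + 56 = 74
  {Y1, Q5} + {A4, X7}: 26 + 36 = 62
  {A4} + {Y1, Q5, X7}: 24 + 34 = 58
  {Y1, A4} + {Q5, X7}: 50 + 26 = 76
  {Q5, A4} + {Y1, X7}: 42 + 34 = 76
  … (7 splits in total)
Best: vehicle 1 00 → A4 → 00 = 24; vehicle 2 00 → Y1 → Q5 → X7 → 00 = 34; combined 58.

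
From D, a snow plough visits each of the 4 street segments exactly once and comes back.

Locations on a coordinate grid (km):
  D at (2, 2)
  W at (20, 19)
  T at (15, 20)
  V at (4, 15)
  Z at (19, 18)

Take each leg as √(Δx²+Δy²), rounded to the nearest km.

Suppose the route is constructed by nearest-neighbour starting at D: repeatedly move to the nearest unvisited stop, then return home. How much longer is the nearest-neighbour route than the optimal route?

From D: V=13, T=22, Z=23, W=25 → choose V (13).
From V: T=12, Z=15, W=16 → choose T (12).
From T: Z=4, W=5 → choose Z (4).
From Z: W=1 → choose W (1).
NN route D → V → T → Z → W → D costs 55.
Optimal: D → V → T → W → Z → D costs 54 (by enumerating all 12 distinct tours).
Excess = 55 − 54 = 1.

Excess over optimum: 1 km.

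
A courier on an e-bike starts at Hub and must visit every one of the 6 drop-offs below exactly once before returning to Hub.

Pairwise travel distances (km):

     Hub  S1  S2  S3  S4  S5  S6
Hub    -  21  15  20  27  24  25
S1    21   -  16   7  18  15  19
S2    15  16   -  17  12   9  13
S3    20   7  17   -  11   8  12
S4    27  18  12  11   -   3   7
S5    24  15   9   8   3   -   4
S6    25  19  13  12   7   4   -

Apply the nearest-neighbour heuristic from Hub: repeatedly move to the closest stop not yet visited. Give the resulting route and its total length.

At Hub the remaining stops are S2 15, S3 20, S1 21, S5 24, S6 25, S4 27; go to S2.
At S2 the remaining stops are S5 9, S4 12, S6 13, S1 16, S3 17; go to S5.
At S5 the remaining stops are S4 3, S6 4, S3 8, S1 15; go to S4.
At S4 the remaining stops are S6 7, S3 11, S1 18; go to S6.
At S6 the remaining stops are S3 12, S1 19; go to S3.
At S3 the remaining stops are S1 7; go to S1.
Return S1→Hub: 21.
Total = 15 + 9 + 3 + 7 + 12 + 7 + 21 = 74.

Nearest-neighbour total = 74 km; route Hub → S2 → S5 → S4 → S6 → S3 → S1 → Hub.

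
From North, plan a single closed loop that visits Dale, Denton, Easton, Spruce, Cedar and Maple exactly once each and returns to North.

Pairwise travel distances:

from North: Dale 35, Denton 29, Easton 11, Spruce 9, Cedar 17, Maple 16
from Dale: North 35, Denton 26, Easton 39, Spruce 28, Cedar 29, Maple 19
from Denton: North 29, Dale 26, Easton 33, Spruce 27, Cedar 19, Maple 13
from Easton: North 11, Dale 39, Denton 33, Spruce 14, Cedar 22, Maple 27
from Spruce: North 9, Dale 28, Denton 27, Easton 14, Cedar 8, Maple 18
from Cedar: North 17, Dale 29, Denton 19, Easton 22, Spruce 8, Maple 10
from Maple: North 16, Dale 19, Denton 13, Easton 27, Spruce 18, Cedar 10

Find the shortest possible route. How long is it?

113 — the shortest possible round trip.

North - Dale - Denton - Easton - Spruce - Cedar - Maple - North: 35+26+33+14+8+10+16 = 142
North - Dale - Denton - Easton - Spruce - Maple - Cedar - North: 35+26+33+14+18+10+17 = 153
North - Dale - Denton - Easton - Cedar - Spruce - Maple - North: 35+26+33+22+8+18+16 = 158
North - Dale - Denton - Easton - Cedar - Maple - Spruce - North: 35+26+33+22+10+18+9 = 153
North - Dale - Denton - Easton - Maple - Spruce - Cedar - North: 35+26+33+27+18+8+17 = 164
North - Dale - Denton - Easton - Maple - Cedar - Spruce - North: 35+26+33+27+10+8+9 = 148
North - Dale - Denton - Spruce - Easton - Cedar - Maple - North: 35+26+27+14+22+10+16 = 150
North - Dale - Denton - Spruce - Easton - Maple - Cedar - North: 35+26+27+14+27+10+17 = 156
… (352 more)
North - Easton - Spruce - Cedar - Denton - Dale - Maple - North: 11+14+8+19+26+19+16 = 113  ← best
The minimum is 113.
One optimal route: North → Easton → Spruce → Cedar → Denton → Dale → Maple → North (or its reverse).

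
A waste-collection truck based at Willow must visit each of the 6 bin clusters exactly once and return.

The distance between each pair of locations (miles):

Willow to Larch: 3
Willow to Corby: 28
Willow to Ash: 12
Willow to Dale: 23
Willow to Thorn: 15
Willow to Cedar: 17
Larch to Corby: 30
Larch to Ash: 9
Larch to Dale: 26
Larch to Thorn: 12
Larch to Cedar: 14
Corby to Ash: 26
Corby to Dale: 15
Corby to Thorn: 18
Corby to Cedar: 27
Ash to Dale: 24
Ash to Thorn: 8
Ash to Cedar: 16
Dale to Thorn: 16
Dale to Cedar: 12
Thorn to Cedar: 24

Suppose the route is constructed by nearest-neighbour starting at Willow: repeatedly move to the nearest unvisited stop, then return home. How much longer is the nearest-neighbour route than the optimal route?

From Willow: Larch=3, Ash=12, Thorn=15, Cedar=17, Dale=23, Corby=28 → choose Larch (3).
From Larch: Ash=9, Thorn=12, Cedar=14, Dale=26, Corby=30 → choose Ash (9).
From Ash: Thorn=8, Cedar=16, Dale=24, Corby=26 → choose Thorn (8).
From Thorn: Dale=16, Corby=18, Cedar=24 → choose Dale (16).
From Dale: Cedar=12, Corby=15 → choose Cedar (12).
From Cedar: Corby=27 → choose Corby (27).
NN route Willow → Larch → Ash → Thorn → Dale → Cedar → Corby → Willow costs 103.
Optimal: Willow → Larch → Ash → Thorn → Corby → Dale → Cedar → Willow costs 82 (by enumerating all 360 distinct tours).
Excess = 103 − 82 = 21.

21 miles longer than the optimal tour.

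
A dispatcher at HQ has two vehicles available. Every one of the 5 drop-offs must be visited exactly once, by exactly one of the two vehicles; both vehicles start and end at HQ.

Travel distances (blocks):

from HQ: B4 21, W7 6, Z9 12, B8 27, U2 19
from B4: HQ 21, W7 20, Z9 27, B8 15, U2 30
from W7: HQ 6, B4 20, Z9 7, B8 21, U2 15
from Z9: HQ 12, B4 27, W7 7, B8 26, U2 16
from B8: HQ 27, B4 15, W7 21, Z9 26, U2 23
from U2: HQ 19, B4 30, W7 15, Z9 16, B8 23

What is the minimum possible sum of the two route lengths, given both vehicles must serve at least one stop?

Minimum combined distance: 99 blocks.

Try each way of splitting the stops between the two vehicles (each non-empty) and, for each split, find the best tour for each vehicle:
  {B4} + {W7, Z9, B8, U2}: 42 + 78 = 120
  {W7} + {B4, Z9, B8, U2}: 12 + 87 = 99
  {B4, W7} + {Z9, B8, U2}: 47 + 78 = 125
  {Z9} + {B4, W7, B8, U2}: 24 + 80 = 104
  {B4, Z9} + {W7, B8, U2}: 60 + 69 = 129
  {W7, Z9} + {B4, B8, U2}: 25 + 78 = 103
  … (15 splits in total)
Best: vehicle 1 HQ → W7 → HQ = 12; vehicle 2 HQ → B4 → B8 → U2 → Z9 → HQ = 87; combined 99.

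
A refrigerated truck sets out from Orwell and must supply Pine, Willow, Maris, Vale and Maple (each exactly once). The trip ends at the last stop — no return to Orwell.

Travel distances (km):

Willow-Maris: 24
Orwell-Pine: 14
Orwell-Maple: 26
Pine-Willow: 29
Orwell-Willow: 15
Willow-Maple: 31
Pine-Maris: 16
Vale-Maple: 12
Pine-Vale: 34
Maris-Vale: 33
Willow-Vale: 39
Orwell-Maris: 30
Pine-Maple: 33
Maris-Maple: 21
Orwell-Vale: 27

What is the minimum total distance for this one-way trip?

Shortest open route: 93 km.

There are 5! = 120 possible orderings.
Orwell→Pine→Willow→Maris→Vale→Maple: 14+29+24+33+12 = 112
Orwell→Pine→Willow→Maris→Maple→Vale: 14+29+24+21+12 = 100
Orwell→Pine→Willow→Vale→Maris→Maple: 14+29+39+33+21 = 136
Orwell→Pine→Willow→Vale→Maple→Maris: 14+29+39+12+21 = 115
Orwell→Pine→Willow→Maple→Maris→Vale: 14+29+31+21+33 = 128
Orwell→Pine→Willow→Maple→Vale→Maris: 14+29+31+12+33 = 119
Orwell→Pine→Maris→Willow→Vale→Maple: 14+16+24+39+12 = 105
Orwell→Pine→Maris→Willow→Maple→Vale: 14+16+24+31+12 = 97
Orwell→Pine→Maris→Vale→Willow→Maple: 14+16+33+39+31 = 133
Orwell→Pine→Maris→Vale→Maple→Willow: 14+16+33+12+31 = 106
Orwell→Pine→Maris→Maple→Willow→Vale: 14+16+21+31+39 = 121
Orwell→Pine→Maris→Maple→Vale→Willow: 14+16+21+12+39 = 102
Orwell→Pine→Vale→Willow→Maris→Maple: 14+34+39+24+21 = 132
Orwell→Pine→Vale→Willow→Maple→Maris: 14+34+39+31+21 = 139
… (106 more)
Orwell→Willow→Pine→Maris→Maple→Vale: 15+29+16+21+12 = 93  ← best
The minimum is 93.
One shortest path: Orwell → Willow → Pine → Maris → Maple → Vale.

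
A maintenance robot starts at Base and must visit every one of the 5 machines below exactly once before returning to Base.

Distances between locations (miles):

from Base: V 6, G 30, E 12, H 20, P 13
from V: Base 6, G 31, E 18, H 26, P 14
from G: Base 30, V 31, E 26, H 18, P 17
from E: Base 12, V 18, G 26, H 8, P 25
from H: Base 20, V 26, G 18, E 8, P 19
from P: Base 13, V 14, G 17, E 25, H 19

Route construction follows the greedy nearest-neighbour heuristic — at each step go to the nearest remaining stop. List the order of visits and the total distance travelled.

75 miles along Base → V → P → G → H → E → Base.

Base → [V:6 / E:12 / P:13 / H:20 / G:30] → V (6)
V → [P:14 / E:18 / H:26 / G:31] → P (14)
P → [G:17 / H:19 / E:25] → G (17)
G → [H:18 / E:26] → H (18)
H → [E:8] → E (8)
Return E→Base: 12.
Total = 6 + 14 + 17 + 18 + 8 + 12 = 75.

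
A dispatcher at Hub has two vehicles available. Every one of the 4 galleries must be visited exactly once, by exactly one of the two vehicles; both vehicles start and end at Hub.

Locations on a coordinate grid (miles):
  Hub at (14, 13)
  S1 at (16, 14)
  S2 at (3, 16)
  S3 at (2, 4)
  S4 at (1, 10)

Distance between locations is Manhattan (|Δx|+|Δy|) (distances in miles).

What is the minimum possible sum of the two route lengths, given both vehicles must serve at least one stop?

56 miles — the smallest possible combined total.

Check every non-empty split of the stops between the two vehicles; for each half take its own optimal tour:
  {S1} + {S2, S3, S4}: 6 + 50 = 56
  {S2} + {S1, S3, S4}: 28 + 50 = 78
  {S1, S2} + {S3, S4}: 32 + 44 = 76
  {S3} + {S1, S2, S4}: 42 + 42 = 84
  {S1, S3} + {S2, S4}: 48 + 38 = 86
  {S2, S3} + {S1, S4}: 48 + 38 = 86
  … (7 splits in total)
Best: vehicle 1 Hub → S1 → Hub = 6; vehicle 2 Hub → S2 → S3 → S4 → Hub = 50; combined 56.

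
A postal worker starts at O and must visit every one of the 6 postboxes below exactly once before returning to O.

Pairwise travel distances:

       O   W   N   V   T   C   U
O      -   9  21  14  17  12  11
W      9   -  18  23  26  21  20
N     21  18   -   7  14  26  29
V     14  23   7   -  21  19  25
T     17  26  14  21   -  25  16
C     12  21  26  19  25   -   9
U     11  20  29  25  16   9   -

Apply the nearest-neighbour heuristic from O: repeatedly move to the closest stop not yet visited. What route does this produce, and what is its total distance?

At O the remaining stops are W 9, U 11, C 12, V 14, T 17, N 21; go to W.
At W the remaining stops are N 18, U 20, C 21, V 23, T 26; go to N.
At N the remaining stops are V 7, T 14, C 26, U 29; go to V.
At V the remaining stops are C 19, T 21, U 25; go to C.
At C the remaining stops are U 9, T 25; go to U.
At U the remaining stops are T 16; go to T.
Return T→O: 17.
Total = 9 + 18 + 7 + 19 + 9 + 16 + 17 = 95.

95 along O → W → N → V → C → U → T → O.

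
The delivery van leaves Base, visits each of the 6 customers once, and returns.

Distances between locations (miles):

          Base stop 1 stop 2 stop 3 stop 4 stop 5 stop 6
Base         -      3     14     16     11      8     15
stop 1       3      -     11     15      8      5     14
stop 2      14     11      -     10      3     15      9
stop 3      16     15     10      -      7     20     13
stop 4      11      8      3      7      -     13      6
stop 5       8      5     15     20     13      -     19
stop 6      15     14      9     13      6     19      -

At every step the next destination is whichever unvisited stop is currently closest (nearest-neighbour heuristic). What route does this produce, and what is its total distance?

At Base the remaining stops are stop 1 3, stop 5 8, stop 4 11, stop 2 14, stop 6 15, stop 3 16; go to stop 1.
At stop 1 the remaining stops are stop 5 5, stop 4 8, stop 2 11, stop 6 14, stop 3 15; go to stop 5.
At stop 5 the remaining stops are stop 4 13, stop 2 15, stop 6 19, stop 3 20; go to stop 4.
At stop 4 the remaining stops are stop 2 3, stop 6 6, stop 3 7; go to stop 2.
At stop 2 the remaining stops are stop 6 9, stop 3 10; go to stop 6.
At stop 6 the remaining stops are stop 3 13; go to stop 3.
Return stop 3→Base: 16.
Total = 3 + 5 + 13 + 3 + 9 + 13 + 16 = 62.

Nearest-neighbour total = 62 miles; route Base → stop 1 → stop 5 → stop 4 → stop 2 → stop 6 → stop 3 → Base.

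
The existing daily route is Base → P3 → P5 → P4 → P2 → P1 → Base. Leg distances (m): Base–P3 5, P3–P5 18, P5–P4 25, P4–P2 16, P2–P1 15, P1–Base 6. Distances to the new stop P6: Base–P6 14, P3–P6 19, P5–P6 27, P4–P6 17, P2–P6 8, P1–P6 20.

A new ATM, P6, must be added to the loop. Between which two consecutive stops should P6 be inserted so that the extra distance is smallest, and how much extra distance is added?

Insertion cost between consecutive stops i–j is d(i,P6) + d(P6,j) − d(i,j):
  between Base and P3: 14 + 19 − 5 = 28
  between P3 and P5: 19 + 27 − 18 = 28
  between P5 and P4: 27 + 17 − 25 = 19
  between P4 and P2: 17 + 8 − 16 = 9
  between P2 and P1: 8 + 20 − 15 = 13
  between P1 and Base: 20 + 14 − 6 = 28
Cheapest insertion is between P4 and P2, adding 9.
New total = 85 + 9 = 94.

Minimum extra distance: 9 m, inserting P6 between P4 and P2.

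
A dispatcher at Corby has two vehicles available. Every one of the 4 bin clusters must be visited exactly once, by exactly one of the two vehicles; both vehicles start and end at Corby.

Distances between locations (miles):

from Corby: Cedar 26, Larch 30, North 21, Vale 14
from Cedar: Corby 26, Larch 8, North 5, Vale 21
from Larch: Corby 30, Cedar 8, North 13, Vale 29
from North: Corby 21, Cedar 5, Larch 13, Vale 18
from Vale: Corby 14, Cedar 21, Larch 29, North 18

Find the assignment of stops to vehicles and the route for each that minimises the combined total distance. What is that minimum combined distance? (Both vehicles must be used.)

There are 2^3 − 1 = 7 ways to divide the 4 stops into two non-empty groups. For each, the best each vehicle can do is its own shortest tour through its group:
  {Cedar} + {Larch, North, Vale}: 52 + 75 = 127
  {Larch} + {Cedar, North, Vale}: 60 + 61 = 121
  {Cedar, Larch} + {North, Vale}: 64 + 53 = 117
  {North} + {Cedar, Larch, Vale}: 42 + 73 = 115
  {Cedar, North} + {Larch, Vale}: 52 + 73 = 125
  {Larch, North} + {Cedar, Vale}: 64 + 61 = 125
  … (7 splits in total)
  {Cedar, Larch, North} + {Vale}: 64 + 28 = 92  ← best
Best: vehicle 1 Corby → Larch → Cedar → North → Corby = 64; vehicle 2 Corby → Vale → Corby = 28; combined 92.

92 miles — the smallest possible combined total.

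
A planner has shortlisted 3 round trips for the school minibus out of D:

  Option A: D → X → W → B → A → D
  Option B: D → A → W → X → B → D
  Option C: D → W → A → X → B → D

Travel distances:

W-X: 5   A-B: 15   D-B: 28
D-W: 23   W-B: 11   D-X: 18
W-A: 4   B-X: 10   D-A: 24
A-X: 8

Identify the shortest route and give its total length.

71 — Option B is the shortest.

Option A: 18 + 5 + 11 + 15 + 24 = 73
Option B: 24 + 4 + 5 + 10 + 28 = 71
Option C: 23 + 4 + 8 + 10 + 28 = 73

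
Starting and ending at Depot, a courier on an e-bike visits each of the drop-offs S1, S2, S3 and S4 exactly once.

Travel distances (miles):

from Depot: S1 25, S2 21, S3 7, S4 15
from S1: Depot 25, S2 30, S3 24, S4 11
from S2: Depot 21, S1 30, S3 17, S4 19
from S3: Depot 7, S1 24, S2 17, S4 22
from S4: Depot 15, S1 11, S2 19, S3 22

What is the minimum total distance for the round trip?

Minimum total distance: 79 miles.

With 4 stops there are 4!/2 = 12 distinct round trips (a route and its reverse cost the same).
Depot-S1-S2-S3-S4-Depot: 25+30+17+22+15 = 109
Depot-S1-S2-S4-S3-Depot: 25+30+19+22+7 = 103
Depot-S1-S3-S2-S4-Depot: 25+24+17+19+15 = 100
Depot-S1-S3-S4-S2-Depot: 25+24+22+19+21 = 111
Depot-S1-S4-S2-S3-Depot: 25+11+19+17+7 = 79
Depot-S1-S4-S3-S2-Depot: 25+11+22+17+21 = 96
Depot-S2-S1-S3-S4-Depot: 21+30+24+22+15 = 112
Depot-S2-S1-S4-S3-Depot: 21+30+11+22+7 = 91
Depot-S2-S3-S1-S4-Depot: 21+17+24+11+15 = 88
Depot-S2-S4-S1-S3-Depot: 21+19+11+24+7 = 82
Depot-S3-S1-S2-S4-Depot: 7+24+30+19+15 = 95
Depot-S3-S2-S1-S4-Depot: 7+17+30+11+15 = 80
The minimum is 79.
One optimal route: Depot → S1 → S4 → S2 → S3 → Depot (or its reverse).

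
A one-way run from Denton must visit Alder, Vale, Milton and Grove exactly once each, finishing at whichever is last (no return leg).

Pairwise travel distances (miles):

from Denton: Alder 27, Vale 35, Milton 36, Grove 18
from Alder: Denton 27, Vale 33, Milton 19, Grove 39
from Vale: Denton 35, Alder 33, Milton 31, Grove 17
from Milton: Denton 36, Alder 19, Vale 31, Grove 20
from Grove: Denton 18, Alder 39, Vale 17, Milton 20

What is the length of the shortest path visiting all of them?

Minimum one-way distance = 83 miles.

There are 4! = 24 possible orderings.
Denton→Alder→Vale→Milton→Grove: 27+33+31+20 = 111
Denton→Alder→Vale→Grove→Milton: 27+33+17+20 = 97
Denton→Alder→Milton→Vale→Grove: 27+19+31+17 = 94
Denton→Alder→Milton→Grove→Vale: 27+19+20+17 = 83
Denton→Alder→Grove→Vale→Milton: 27+39+17+31 = 114
Denton→Alder→Grove→Milton→Vale: 27+39+20+31 = 117
Denton→Vale→Alder→Milton→Grove: 35+33+19+20 = 107
Denton→Vale→Alder→Grove→Milton: 35+33+39+20 = 127
Denton→Vale→Milton→Alder→Grove: 35+31+19+39 = 124
Denton→Vale→Milton→Grove→Alder: 35+31+20+39 = 125
Denton→Vale→Grove→Alder→Milton: 35+17+39+19 = 110
Denton→Vale→Grove→Milton→Alder: 35+17+20+19 = 91
Denton→Milton→Alder→Vale→Grove: 36+19+33+17 = 105
Denton→Milton→Alder→Grove→Vale: 36+19+39+17 = 111
… (10 more)
The minimum is 83.
One shortest path: Denton → Alder → Milton → Grove → Vale.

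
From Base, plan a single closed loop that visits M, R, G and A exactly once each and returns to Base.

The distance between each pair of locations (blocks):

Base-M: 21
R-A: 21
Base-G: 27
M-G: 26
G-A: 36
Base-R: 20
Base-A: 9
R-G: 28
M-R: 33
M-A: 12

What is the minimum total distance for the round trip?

Base-M-R-G-A-Base: 21+33+28+36+9 = 127
Base-M-R-A-G-Base: 21+33+21+36+27 = 138
Base-M-G-R-A-Base: 21+26+28+21+9 = 105
Base-M-G-A-R-Base: 21+26+36+21+20 = 124
Base-M-A-R-G-Base: 21+12+21+28+27 = 109
Base-M-A-G-R-Base: 21+12+36+28+20 = 117
Base-R-M-G-A-Base: 20+33+26+36+9 = 124
Base-R-M-A-G-Base: 20+33+12+36+27 = 128
Base-R-G-M-A-Base: 20+28+26+12+9 = 95
Base-R-A-M-G-Base: 20+21+12+26+27 = 106
Base-G-M-R-A-Base: 27+26+33+21+9 = 116
Base-G-R-M-A-Base: 27+28+33+12+9 = 109
The minimum is 95.
One optimal route: Base → R → G → M → A → Base (or its reverse).

Minimum total distance: 95 blocks.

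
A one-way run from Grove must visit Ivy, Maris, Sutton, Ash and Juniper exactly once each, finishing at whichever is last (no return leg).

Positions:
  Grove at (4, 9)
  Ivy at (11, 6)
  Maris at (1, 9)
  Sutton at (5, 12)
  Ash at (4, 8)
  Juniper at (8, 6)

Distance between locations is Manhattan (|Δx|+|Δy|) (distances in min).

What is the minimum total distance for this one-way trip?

Minimum one-way distance = 24 min.

There are 5! = 120 possible orderings.
Grove → Ivy → Maris → Sutton → Ash → Juniper: 10+13+7+5+6 = 41
Grove → Ivy → Maris → Sutton → Juniper → Ash: 10+13+7+9+6 = 45
Grove → Ivy → Maris → Ash → Sutton → Juniper: 10+13+4+5+9 = 41
Grove → Ivy → Maris → Ash → Juniper → Sutton: 10+13+4+6+9 = 42
Grove → Ivy → Maris → Juniper → Sutton → Ash: 10+13+10+9+5 = 47
Grove → Ivy → Maris → Juniper → Ash → Sutton: 10+13+10+6+5 = 44
Grove → Ivy → Sutton → Maris → Ash → Juniper: 10+12+7+4+6 = 39
Grove → Ivy → Sutton → Maris → Juniper → Ash: 10+12+7+10+6 = 45
Grove → Ivy → Sutton → Ash → Maris → Juniper: 10+12+5+4+10 = 41
Grove → Ivy → Sutton → Ash → Juniper → Maris: 10+12+5+6+10 = 43
Grove → Ivy → Sutton → Juniper → Maris → Ash: 10+12+9+10+4 = 45
Grove → Ivy → Sutton → Juniper → Ash → Maris: 10+12+9+6+4 = 41
Grove → Ivy → Ash → Maris → Sutton → Juniper: 10+9+4+7+9 = 39
Grove → Ivy → Ash → Maris → Juniper → Sutton: 10+9+4+10+9 = 42
… (106 more)
Grove → Maris → Sutton → Ash → Juniper → Ivy: 3+7+5+6+3 = 24  ← best
The minimum is 24.
One shortest path: Grove → Maris → Sutton → Ash → Juniper → Ivy.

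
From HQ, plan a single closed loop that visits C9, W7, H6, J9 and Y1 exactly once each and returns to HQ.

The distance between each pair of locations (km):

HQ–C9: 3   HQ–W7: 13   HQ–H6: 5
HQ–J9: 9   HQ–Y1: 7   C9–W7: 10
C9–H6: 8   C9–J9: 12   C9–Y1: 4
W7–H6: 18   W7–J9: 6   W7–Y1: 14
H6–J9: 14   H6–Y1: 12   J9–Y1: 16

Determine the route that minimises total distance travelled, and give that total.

Shortest round trip = 46 km.

With 5 stops there are 5!/2 = 60 distinct round trips (a route and its reverse cost the same).
HQ→C9→W7→H6→J9→Y1→HQ: 3+10+18+14+16+7 = 68
HQ→C9→W7→H6→Y1→J9→HQ: 3+10+18+12+16+9 = 68
HQ→C9→W7→J9→H6→Y1→HQ: 3+10+6+14+12+7 = 52
HQ→C9→W7→J9→Y1→H6→HQ: 3+10+6+16+12+5 = 52
HQ→C9→W7→Y1→H6→J9→HQ: 3+10+14+12+14+9 = 62
HQ→C9→W7→Y1→J9→H6→HQ: 3+10+14+16+14+5 = 62
HQ→C9→H6→W7→J9→Y1→HQ: 3+8+18+6+16+7 = 58
HQ→C9→H6→W7→Y1→J9→HQ: 3+8+18+14+16+9 = 68
HQ→C9→H6→J9→W7→Y1→HQ: 3+8+14+6+14+7 = 52
HQ→C9→H6→J9→Y1→W7→HQ: 3+8+14+16+14+13 = 68
HQ→C9→H6→Y1→W7→J9→HQ: 3+8+12+14+6+9 = 52
HQ→C9→H6→Y1→J9→W7→HQ: 3+8+12+16+6+13 = 58
HQ→C9→J9→W7→H6→Y1→HQ: 3+12+6+18+12+7 = 58
HQ→C9→J9→W7→Y1→H6→HQ: 3+12+6+14+12+5 = 52
… (46 more)
HQ→C9→Y1→W7→J9→H6→HQ: 3+4+14+6+14+5 = 46  ← best
The minimum is 46.
One optimal route: HQ → C9 → Y1 → W7 → J9 → H6 → HQ (or its reverse).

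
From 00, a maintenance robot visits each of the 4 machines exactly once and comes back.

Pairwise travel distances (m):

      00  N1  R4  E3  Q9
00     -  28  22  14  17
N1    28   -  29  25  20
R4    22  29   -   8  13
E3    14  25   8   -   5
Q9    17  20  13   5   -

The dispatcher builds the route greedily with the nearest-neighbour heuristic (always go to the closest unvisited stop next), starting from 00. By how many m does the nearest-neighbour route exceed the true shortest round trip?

6 m longer than the optimal tour.

From 00: E3=14, Q9=17, R4=22, N1=28 → choose E3 (14).
From E3: Q9=5, R4=8, N1=25 → choose Q9 (5).
From Q9: R4=13, N1=20 → choose R4 (13).
From R4: N1=29 → choose N1 (29).
NN route 00 → E3 → Q9 → R4 → N1 → 00 costs 89.
Optimal: 00 → N1 → Q9 → R4 → E3 → 00 costs 83 (by enumerating all 12 distinct tours).
Excess = 89 − 83 = 6.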